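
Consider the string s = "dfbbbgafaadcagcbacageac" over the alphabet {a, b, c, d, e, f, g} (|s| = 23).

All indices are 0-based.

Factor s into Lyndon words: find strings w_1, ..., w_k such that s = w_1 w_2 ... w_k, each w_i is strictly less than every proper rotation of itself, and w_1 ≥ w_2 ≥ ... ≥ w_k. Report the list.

["df", "bbbg", "af", "aadcagcbacageac"]

emit factor 1: 'df' (i=0, period=2)
emit factor 2: 'bbbg' (i=2, period=4)
emit factor 3: 'af' (i=6, period=2)
emit factor 4: 'aadcagcbacageac' (i=8, period=15)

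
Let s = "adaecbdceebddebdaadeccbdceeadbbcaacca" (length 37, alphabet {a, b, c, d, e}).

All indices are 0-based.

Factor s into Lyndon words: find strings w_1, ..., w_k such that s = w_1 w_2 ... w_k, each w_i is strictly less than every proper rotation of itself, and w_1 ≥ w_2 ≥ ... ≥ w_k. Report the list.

emit factor 1: 'adaecbdceebddebd' (i=0, period=16)
emit factor 2: 'aadeccbdceeadbbc' (i=16, period=16)
emit factor 3: 'aacc' (i=32, period=4)
emit factor 4: 'a' (i=36, period=1)

["adaecbdceebddebd", "aadeccbdceeadbbc", "aacc", "a"]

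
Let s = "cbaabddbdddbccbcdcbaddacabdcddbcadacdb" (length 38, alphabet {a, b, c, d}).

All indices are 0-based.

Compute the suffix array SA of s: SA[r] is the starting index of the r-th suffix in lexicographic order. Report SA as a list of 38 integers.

[2, 24, 3, 22, 34, 32, 19, 37, 1, 18, 30, 11, 14, 25, 4, 7, 23, 31, 0, 17, 13, 12, 35, 15, 27, 21, 33, 36, 29, 10, 6, 16, 26, 20, 28, 9, 5, 8]

rank | idx | suffix
   0 |   2 | aabddbdddbccbcdcbaddacabdcddbcadacdb
   1 |  24 | abdcddbcadacdb
   2 |   3 | abddbdddbccbcdcbaddacabdcddbcadacdb
   3 |  22 | acabdcddbcadacdb
   4 |  34 | acdb
   5 |  32 | adacdb
   6 |  19 | addacabdcddbcadacdb
   7 |  37 | b
   8 |   1 | baabddbdddbccbcdcbaddacabdcddbcadacdb
   9 |  18 | baddacabdcddbcadacdb
  10 |  30 | bcadacdb
  11 |  11 | bccbcdcbaddacabdcddbcadacdb
  12 |  14 | bcdcbaddacabdcddbcadacdb
  13 |  25 | bdcddbcadacdb
  14 |   4 | bddbdddbccbcdcbaddacabdcddbcadacdb
  15 |   7 | bdddbccbcdcbaddacabdcddbcadacdb
  16 |  23 | cabdcddbcadacdb
  17 |  31 | cadacdb
  18 |   0 | cbaabddbdddbccbcdcbaddacabdcddbcadacdb
  19 |  17 | cbaddacabdcddbcadacdb
  20 |  13 | cbcdcbaddacabdcddbcadacdb
  21 |  12 | ccbcdcbaddacabdcddbcadacdb
  22 |  35 | cdb
  23 |  15 | cdcbaddacabdcddbcadacdb
  24 |  27 | cddbcadacdb
  25 |  21 | dacabdcddbcadacdb
  26 |  33 | dacdb
  27 |  36 | db
  28 |  29 | dbcadacdb
  29 |  10 | dbccbcdcbaddacabdcddbcadacdb
  30 |   6 | dbdddbccbcdcbaddacabdcddbcadacdb
  31 |  16 | dcbaddacabdcddbcadacdb
  32 |  26 | dcddbcadacdb
  33 |  20 | ddacabdcddbcadacdb
  34 |  28 | ddbcadacdb
  35 |   9 | ddbccbcdcbaddacabdcddbcadacdb
  36 |   5 | ddbdddbccbcdcbaddacabdcddbcadacdb
  37 |   8 | dddbccbcdcbaddacabdcddbcadacdb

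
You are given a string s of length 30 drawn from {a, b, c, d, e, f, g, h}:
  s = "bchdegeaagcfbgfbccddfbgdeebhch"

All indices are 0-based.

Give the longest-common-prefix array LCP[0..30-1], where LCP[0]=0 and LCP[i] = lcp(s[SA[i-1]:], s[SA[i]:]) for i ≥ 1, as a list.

[0, 1, 0, 2, 1, 2, 1, 0, 1, 1, 1, 2, 0, 1, 2, 1, 0, 1, 1, 1, 0, 2, 3, 0, 1, 1, 1, 0, 1, 1]

rank | idx | suffix
   0 |   7 | aagcfbgfbccddfbgdeebhch
   1 |   8 | agcfbgfbccddfbgdeebhch
   2 |  15 | bccddfbgdeebhch
   3 |   0 | bchdegeaagcfbgfbccddfbgdeebhch
   4 |  21 | bgdeebhch
   5 |  12 | bgfbccddfbgdeebhch
   6 |  26 | bhch
   7 |  16 | ccddfbgdeebhch
   8 |  17 | cddfbgdeebhch
   9 |  10 | cfbgfbccddfbgdeebhch
  10 |  28 | ch
  11 |   1 | chdegeaagcfbgfbccddfbgdeebhch
  12 |  18 | ddfbgdeebhch
  13 |  23 | deebhch
  14 |   3 | degeaagcfbgfbccddfbgdeebhch
  15 |  19 | dfbgdeebhch
  16 |   6 | eaagcfbgfbccddfbgdeebhch
  17 |  25 | ebhch
  18 |  24 | eebhch
  19 |   4 | egeaagcfbgfbccddfbgdeebhch
  20 |  14 | fbccddfbgdeebhch
  21 |  20 | fbgdeebhch
  22 |  11 | fbgfbccddfbgdeebhch
  23 |   9 | gcfbgfbccddfbgdeebhch
  24 |  22 | gdeebhch
  25 |   5 | geaagcfbgfbccddfbgdeebhch
  26 |  13 | gfbccddfbgdeebhch
  27 |  29 | h
  28 |  27 | hch
  29 |   2 | hdegeaagcfbgfbccddfbgdeebhch

SA = [7, 8, 15, 0, 21, 12, 26, 16, 17, 10, 28, 1, 18, 23, 3, 19, 6, 25, 24, 4, 14, 20, 11, 9, 22, 5, 13, 29, 27, 2]
i: (SA[i-1],SA[i]) lcp shared
  1: (7,8) 1 'a'
  2: (8,15) 0 ''
  3: (15,0) 2 'bc'
  4: (0,21) 1 'b'
  5: (21,12) 2 'bg'
  6: (12,26) 1 'b'
  7: (26,16) 0 ''
  8: (16,17) 1 'c'
  9: (17,10) 1 'c'
  10: (10,28) 1 'c'
  11: (28,1) 2 'ch'
  12: (1,18) 0 ''
  13: (18,23) 1 'd'
  14: (23,3) 2 'de'
  15: (3,19) 1 'd'
  16: (19,6) 0 ''
  17: (6,25) 1 'e'
  18: (25,24) 1 'e'
  19: (24,4) 1 'e'
  20: (4,14) 0 ''
  21: (14,20) 2 'fb'
  22: (20,11) 3 'fbg'
  23: (11,9) 0 ''
  24: (9,22) 1 'g'
  25: (22,5) 1 'g'
  26: (5,13) 1 'g'
  27: (13,29) 0 ''
  28: (29,27) 1 'h'
  29: (27,2) 1 'h'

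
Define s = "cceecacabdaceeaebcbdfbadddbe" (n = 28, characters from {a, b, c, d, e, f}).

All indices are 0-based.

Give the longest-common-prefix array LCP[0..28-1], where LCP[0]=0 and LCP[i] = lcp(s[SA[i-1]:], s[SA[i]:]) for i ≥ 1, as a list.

rank→(start, suffix):
  0 → (7, 'abdaceeaebcbdfbadddbe')
  1 → (5, 'acabdaceeaebcbdfbadddbe')
  2 → (10, 'aceeaebcbdfbadddbe')
  3 → (22, 'adddbe')
  4 → (14, 'aebcbdfbadddbe')
  5 → (21, 'badddbe')
  6 → (16, 'bcbdfbadddbe')
  7 → (8, 'bdaceeaebcbdfbadddbe')
  8 → (18, 'bdfbadddbe')
  9 → (26, 'be')
  10 → (6, 'cabdaceeaebcbdfbadddbe')
  11 → (4, 'cacabdaceeaebcbdfbadddbe')
  12 → (17, 'cbdfbadddbe')
  13 → (0, 'cceecacabdaceeaebcbdfbadddbe')
  14 → (11, 'ceeaebcbdfbadddbe')
  15 → (1, 'ceecacabdaceeaebcbdfbadddbe')
  16 → (9, 'daceeaebcbdfbadddbe')
  17 → (25, 'dbe')
  18 → (24, 'ddbe')
  19 → (23, 'dddbe')
  20 → (19, 'dfbadddbe')
  21 → (27, 'e')
  22 → (13, 'eaebcbdfbadddbe')
  23 → (15, 'ebcbdfbadddbe')
  24 → (3, 'ecacabdaceeaebcbdfbadddbe')
  25 → (12, 'eeaebcbdfbadddbe')
  26 → (2, 'eecacabdaceeaebcbdfbadddbe')
  27 → (20, 'fbadddbe')

SA = [7, 5, 10, 22, 14, 21, 16, 8, 18, 26, 6, 4, 17, 0, 11, 1, 9, 25, 24, 23, 19, 27, 13, 15, 3, 12, 2, 20]
rank  pair      lcp
   1  s[7:],s[5:]  1  'a'
   2  s[5:],s[10:]  2  'ac'
   3  s[10:],s[22:]  1  'a'
   4  s[22:],s[14:]  1  'a'
   5  s[14:],s[21:]  0  ''
   6  s[21:],s[16:]  1  'b'
   7  s[16:],s[8:]  1  'b'
   8  s[8:],s[18:]  2  'bd'
   9  s[18:],s[26:]  1  'b'
  10  s[26:],s[6:]  0  ''
  11  s[6:],s[4:]  2  'ca'
  12  s[4:],s[17:]  1  'c'
  13  s[17:],s[0:]  1  'c'
  14  s[0:],s[11:]  1  'c'
  15  s[11:],s[1:]  3  'cee'
  16  s[1:],s[9:]  0  ''
  17  s[9:],s[25:]  1  'd'
  18  s[25:],s[24:]  1  'd'
  19  s[24:],s[23:]  2  'dd'
  20  s[23:],s[19:]  1  'd'
  21  s[19:],s[27:]  0  ''
  22  s[27:],s[13:]  1  'e'
  23  s[13:],s[15:]  1  'e'
  24  s[15:],s[3:]  1  'e'
  25  s[3:],s[12:]  1  'e'
  26  s[12:],s[2:]  2  'ee'
  27  s[2:],s[20:]  0  ''

[0, 1, 2, 1, 1, 0, 1, 1, 2, 1, 0, 2, 1, 1, 1, 3, 0, 1, 1, 2, 1, 0, 1, 1, 1, 1, 2, 0]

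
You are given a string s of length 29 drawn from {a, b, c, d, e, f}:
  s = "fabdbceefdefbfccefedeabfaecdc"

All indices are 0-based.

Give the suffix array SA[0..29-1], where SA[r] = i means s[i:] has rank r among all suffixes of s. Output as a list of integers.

[1, 21, 24, 4, 2, 22, 12, 28, 14, 26, 5, 15, 3, 27, 19, 9, 20, 25, 18, 6, 10, 7, 16, 0, 23, 11, 13, 8, 17]

rank→(start, suffix):
  0 → (1, 'abdbceefdefbfccefedeabfaecdc')
  1 → (21, 'abfaecdc')
  2 → (24, 'aecdc')
  3 → (4, 'bceefdefbfccefedeabfaecdc')
  4 → (2, 'bdbceefdefbfccefedeabfaecdc')
  5 → (22, 'bfaecdc')
  6 → (12, 'bfccefedeabfaecdc')
  7 → (28, 'c')
  8 → (14, 'ccefedeabfaecdc')
  9 → (26, 'cdc')
  10 → (5, 'ceefdefbfccefedeabfaecdc')
  11 → (15, 'cefedeabfaecdc')
  12 → (3, 'dbceefdefbfccefedeabfaecdc')
  13 → (27, 'dc')
  14 → (19, 'deabfaecdc')
  15 → (9, 'defbfccefedeabfaecdc')
  16 → (20, 'eabfaecdc')
  17 → (25, 'ecdc')
  18 → (18, 'edeabfaecdc')
  19 → (6, 'eefdefbfccefedeabfaecdc')
  20 → (10, 'efbfccefedeabfaecdc')
  21 → (7, 'efdefbfccefedeabfaecdc')
  22 → (16, 'efedeabfaecdc')
  23 → (0, 'fabdbceefdefbfccefedeabfaecdc')
  24 → (23, 'faecdc')
  25 → (11, 'fbfccefedeabfaecdc')
  26 → (13, 'fccefedeabfaecdc')
  27 → (8, 'fdefbfccefedeabfaecdc')
  28 → (17, 'fedeabfaecdc')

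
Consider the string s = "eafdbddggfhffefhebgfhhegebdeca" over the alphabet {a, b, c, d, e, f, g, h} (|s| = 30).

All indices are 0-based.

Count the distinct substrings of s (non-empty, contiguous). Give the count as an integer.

436

sorted suffixes:
  #0 SA[0]=29  'a'
  #1 SA[1]=1  'afdbddggfhffefhebgfhhegebdeca'
  #2 SA[2]=4  'bddggfhffefhebgfhhegebdeca'
  #3 SA[3]=25  'bdeca'
  #4 SA[4]=17  'bgfhhegebdeca'
  #5 SA[5]=28  'ca'
  #6 SA[6]=3  'dbddggfhffefhebgfhhegebdeca'
  #7 SA[7]=5  'ddggfhffefhebgfhhegebdeca'
  #8 SA[8]=26  'deca'
  #9 SA[9]=6  'dggfhffefhebgfhhegebdeca'
  #10 SA[10]=0  'eafdbddggfhffefhebgfhhegebdeca'
  #11 SA[11]=24  'ebdeca'
  #12 SA[12]=16  'ebgfhhegebdeca'
  #13 SA[13]=27  'eca'
  #14 SA[14]=13  'efhebgfhhegebdeca'
  #15 SA[15]=22  'egebdeca'
  #16 SA[16]=2  'fdbddggfhffefhebgfhhegebdeca'
  #17 SA[17]=12  'fefhebgfhhegebdeca'
  #18 SA[18]=11  'ffefhebgfhhegebdeca'
  #19 SA[19]=14  'fhebgfhhegebdeca'
  #20 SA[20]=9  'fhffefhebgfhhegebdeca'
  #21 SA[21]=19  'fhhegebdeca'
  #22 SA[22]=23  'gebdeca'
  #23 SA[23]=8  'gfhffefhebgfhhegebdeca'
  #24 SA[24]=18  'gfhhegebdeca'
  #25 SA[25]=7  'ggfhffefhebgfhhegebdeca'
  #26 SA[26]=15  'hebgfhhegebdeca'
  #27 SA[27]=21  'hegebdeca'
  #28 SA[28]=10  'hffefhebgfhhegebdeca'
  #29 SA[29]=20  'hhegebdeca'

SA = [29, 1, 4, 25, 17, 28, 3, 5, 26, 6, 0, 24, 16, 27, 13, 22, 2, 12, 11, 14, 9, 19, 23, 8, 18, 7, 15, 21, 10, 20]
[i] adj suffixes → lcp
  [1] 29/1 → 1 ('a')
  [2] 1/4 → 0 ('')
  [3] 4/25 → 2 ('bd')
  [4] 25/17 → 1 ('b')
  [5] 17/28 → 0 ('')
  [6] 28/3 → 0 ('')
  [7] 3/5 → 1 ('d')
  [8] 5/26 → 1 ('d')
  [9] 26/6 → 1 ('d')
  [10] 6/0 → 0 ('')
  [11] 0/24 → 1 ('e')
  [12] 24/16 → 2 ('eb')
  [13] 16/27 → 1 ('e')
  [14] 27/13 → 1 ('e')
  [15] 13/22 → 1 ('e')
  [16] 22/2 → 0 ('')
  [17] 2/12 → 1 ('f')
  [18] 12/11 → 1 ('f')
  [19] 11/14 → 1 ('f')
  [20] 14/9 → 2 ('fh')
  [21] 9/19 → 2 ('fh')
  [22] 19/23 → 0 ('')
  [23] 23/8 → 1 ('g')
  [24] 8/18 → 3 ('gfh')
  [25] 18/7 → 1 ('g')
  [26] 7/15 → 0 ('')
  [27] 15/21 → 2 ('he')
  [28] 21/10 → 1 ('h')
  [29] 10/20 → 1 ('h')

n(n+1)/2 = 30·31/2 = 465
Σ LCP = 0 + 1 + 0 + 2 + 1 + 0 + 0 + 1 + 1 + 1 + 0 + 1 + 2 + 1 + 1 + 1 + 0 + 1 + 1 + 1 + 2 + 2 + 0 + 1 + 3 + 1 + 0 + 2 + 1 + 1 = 29
distinct = 465 − 29 = 436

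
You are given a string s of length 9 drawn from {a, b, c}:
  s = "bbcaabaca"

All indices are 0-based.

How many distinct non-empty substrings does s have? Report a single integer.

38

sorted suffixes:
  #0 SA[0]=8  'a'
  #1 SA[1]=3  'aabaca'
  #2 SA[2]=4  'abaca'
  #3 SA[3]=6  'aca'
  #4 SA[4]=5  'baca'
  #5 SA[5]=0  'bbcaabaca'
  #6 SA[6]=1  'bcaabaca'
  #7 SA[7]=7  'ca'
  #8 SA[8]=2  'caabaca'

SA = [8, 3, 4, 6, 5, 0, 1, 7, 2]
[i] adj suffixes → lcp
  [1] 8/3 → 1 ('a')
  [2] 3/4 → 1 ('a')
  [3] 4/6 → 1 ('a')
  [4] 6/5 → 0 ('')
  [5] 5/0 → 1 ('b')
  [6] 0/1 → 1 ('b')
  [7] 1/7 → 0 ('')
  [8] 7/2 → 2 ('ca')

n(n+1)/2 = 9·10/2 = 45
Σ LCP = 0 + 1 + 1 + 1 + 0 + 1 + 1 + 0 + 2 = 7
distinct = 45 − 7 = 38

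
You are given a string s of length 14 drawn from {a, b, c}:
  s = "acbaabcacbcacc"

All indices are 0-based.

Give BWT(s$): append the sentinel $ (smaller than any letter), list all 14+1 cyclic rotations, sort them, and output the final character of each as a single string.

cba$cccaccbbaaa

rank  rotation         last
    0  $acbaabcacbcacc  c
    1  aabcacbcacc$acb  b
    2  abcacbcacc$acba  a
    3  acbaabcacbcacc$  $
    4  acbcacc$acbaabc  c
    5  acc$acbaabcacbc  c
    6  baabcacbcacc$ac  c
    7  bcacbcacc$acbaa  a
    8  bcacc$acbaabcac  c
    9  c$acbaabcacbcac  c
   10  cacbcacc$acbaab  b
   11  cacc$acbaabcacb  b
   12  cbaabcacbcacc$a  a
   13  cbcacc$acbaabca  a
   14  cc$acbaabcacbca  a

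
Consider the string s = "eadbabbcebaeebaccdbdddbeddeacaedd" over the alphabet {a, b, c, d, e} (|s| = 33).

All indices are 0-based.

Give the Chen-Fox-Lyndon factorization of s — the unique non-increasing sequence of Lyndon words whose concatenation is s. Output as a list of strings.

["e", "adb", "abbcebaeebaccdbdddbeddeacaedd"]

emit factor 1: 'e' (i=0, period=1)
emit factor 2: 'adb' (i=1, period=3)
emit factor 3: 'abbcebaeebaccdbdddbeddeacaedd' (i=4, period=29)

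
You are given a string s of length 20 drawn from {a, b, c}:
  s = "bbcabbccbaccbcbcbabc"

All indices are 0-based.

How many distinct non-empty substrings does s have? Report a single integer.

176

rank | idx | suffix
   0 |   3 | abbccbaccbcbcbabc
   1 |  17 | abc
   2 |   9 | accbcbcbabc
   3 |  16 | babc
   4 |   8 | baccbcbcbabc
   5 |   0 | bbcabbccbaccbcbcbabc
   6 |   4 | bbccbaccbcbcbabc
   7 |  18 | bc
   8 |   1 | bcabbccbaccbcbcbabc
   9 |  14 | bcbabc
  10 |  12 | bcbcbabc
  11 |   5 | bccbaccbcbcbabc
  12 |  19 | c
  13 |   2 | cabbccbaccbcbcbabc
  14 |  15 | cbabc
  15 |   7 | cbaccbcbcbabc
  16 |  13 | cbcbabc
  17 |  11 | cbcbcbabc
  18 |   6 | ccbaccbcbcbabc
  19 |  10 | ccbcbcbabc

SA = [3, 17, 9, 16, 8, 0, 4, 18, 1, 14, 12, 5, 19, 2, 15, 7, 13, 11, 6, 10]
i: (SA[i-1],SA[i]) lcp shared
  1: (3,17) 2 'ab'
  2: (17,9) 1 'a'
  3: (9,16) 0 ''
  4: (16,8) 2 'ba'
  5: (8,0) 1 'b'
  6: (0,4) 3 'bbc'
  7: (4,18) 1 'b'
  8: (18,1) 2 'bc'
  9: (1,14) 2 'bc'
  10: (14,12) 3 'bcb'
  11: (12,5) 2 'bc'
  12: (5,19) 0 ''
  13: (19,2) 1 'c'
  14: (2,15) 1 'c'
  15: (15,7) 3 'cba'
  16: (7,13) 2 'cb'
  17: (13,11) 4 'cbcb'
  18: (11,6) 1 'c'
  19: (6,10) 3 'ccb'

n(n+1)/2 = 20·21/2 = 210
Σ LCP = 0 + 2 + 1 + 0 + 2 + 1 + 3 + 1 + 2 + 2 + 3 + 2 + 0 + 1 + 1 + 3 + 2 + 4 + 1 + 3 = 34
distinct = 210 − 34 = 176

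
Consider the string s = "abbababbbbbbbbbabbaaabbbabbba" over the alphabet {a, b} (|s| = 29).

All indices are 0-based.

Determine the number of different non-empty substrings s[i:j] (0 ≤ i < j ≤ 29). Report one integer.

rank→(start, suffix):
  0 → (28, 'a')
  1 → (18, 'aaabbbabbba')
  2 → (19, 'aabbbabbba')
  3 → (3, 'ababbbbbbbbbabbaaabbbabbba')
  4 → (15, 'abbaaabbbabbba')
  5 → (0, 'abbababbbbbbbbbabbaaabbbabbba')
  6 → (24, 'abbba')
  7 → (20, 'abbbabbba')
  8 → (5, 'abbbbbbbbbabbaaabbbabbba')
  9 → (27, 'ba')
  10 → (17, 'baaabbbabbba')
  11 → (2, 'bababbbbbbbbbabbaaabbbabbba')
  12 → (14, 'babbaaabbbabbba')
  13 → (23, 'babbba')
  14 → (4, 'babbbbbbbbbabbaaabbbabbba')
  15 → (26, 'bba')
  16 → (16, 'bbaaabbbabbba')
  17 → (1, 'bbababbbbbbbbbabbaaabbbabbba')
  18 → (13, 'bbabbaaabbbabbba')
  19 → (22, 'bbabbba')
  20 → (25, 'bbba')
  21 → (12, 'bbbabbaaabbbabbba')
  22 → (21, 'bbbabbba')
  23 → (11, 'bbbbabbaaabbbabbba')
  24 → (10, 'bbbbbabbaaabbbabbba')
  25 → (9, 'bbbbbbabbaaabbbabbba')
  26 → (8, 'bbbbbbbabbaaabbbabbba')
  27 → (7, 'bbbbbbbbabbaaabbbabbba')
  28 → (6, 'bbbbbbbbbabbaaabbbabbba')

SA = [28, 18, 19, 3, 15, 0, 24, 20, 5, 27, 17, 2, 14, 23, 4, 26, 16, 1, 13, 22, 25, 12, 21, 11, 10, 9, 8, 7, 6]
[i] adj suffixes → lcp
  [1] 28/18 → 1 ('a')
  [2] 18/19 → 2 ('aa')
  [3] 19/3 → 1 ('a')
  [4] 3/15 → 2 ('ab')
  [5] 15/0 → 4 ('abba')
  [6] 0/24 → 3 ('abb')
  [7] 24/20 → 5 ('abbba')
  [8] 20/5 → 4 ('abbb')
  [9] 5/27 → 0 ('')
  [10] 27/17 → 2 ('ba')
  [11] 17/2 → 2 ('ba')
  [12] 2/14 → 3 ('bab')
  [13] 14/23 → 4 ('babb')
  [14] 23/4 → 5 ('babbb')
  [15] 4/26 → 1 ('b')
  [16] 26/16 → 3 ('bba')
  [17] 16/1 → 3 ('bba')
  [18] 1/13 → 4 ('bbab')
  [19] 13/22 → 5 ('bbabb')
  [20] 22/25 → 2 ('bb')
  [21] 25/12 → 4 ('bbba')
  [22] 12/21 → 6 ('bbbabb')
  [23] 21/11 → 3 ('bbb')
  [24] 11/10 → 4 ('bbbb')
  [25] 10/9 → 5 ('bbbbb')
  [26] 9/8 → 6 ('bbbbbb')
  [27] 8/7 → 7 ('bbbbbbb')
  [28] 7/6 → 8 ('bbbbbbbb')

n(n+1)/2 = 29·30/2 = 435
Σ LCP = 0 + 1 + 2 + 1 + 2 + 4 + 3 + 5 + 4 + 0 + 2 + 2 + 3 + 4 + 5 + 1 + 3 + 3 + 4 + 5 + 2 + 4 + 6 + 3 + 4 + 5 + 6 + 7 + 8 = 99
distinct = 435 − 99 = 336

336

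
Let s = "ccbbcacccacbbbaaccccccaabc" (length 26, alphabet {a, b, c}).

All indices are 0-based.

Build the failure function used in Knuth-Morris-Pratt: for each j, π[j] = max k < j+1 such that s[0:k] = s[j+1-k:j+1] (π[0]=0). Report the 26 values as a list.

[0, 1, 0, 0, 1, 0, 1, 2, 2, 0, 1, 0, 0, 0, 0, 0, 1, 2, 2, 2, 2, 2, 0, 0, 0, 1]

π[0] = 0
j=1 s[j]='c': π[1]=1 (border 'c')
j=2 s[j]='b': k: 1→0; π[2]=0 (border '')
j=3 s[j]='b': π[3]=0 (border '')
j=4 s[j]='c': π[4]=1 (border 'c')
j=5 s[j]='a': k: 1→0; π[5]=0 (border '')
j=6 s[j]='c': π[6]=1 (border 'c')
j=7 s[j]='c': π[7]=2 (border 'cc')
j=8 s[j]='c': k: 2→1; π[8]=2 (border 'cc')
j=9 s[j]='a': k: 2→1→0; π[9]=0 (border '')
j=10 s[j]='c': π[10]=1 (border 'c')
j=11 s[j]='b': k: 1→0; π[11]=0 (border '')
j=12 s[j]='b': π[12]=0 (border '')
j=13 s[j]='b': π[13]=0 (border '')
j=14 s[j]='a': π[14]=0 (border '')
j=15 s[j]='a': π[15]=0 (border '')
j=16 s[j]='c': π[16]=1 (border 'c')
j=17 s[j]='c': π[17]=2 (border 'cc')
j=18 s[j]='c': k: 2→1; π[18]=2 (border 'cc')
j=19 s[j]='c': k: 2→1; π[19]=2 (border 'cc')
j=20 s[j]='c': k: 2→1; π[20]=2 (border 'cc')
j=21 s[j]='c': k: 2→1; π[21]=2 (border 'cc')
j=22 s[j]='a': k: 2→1→0; π[22]=0 (border '')
j=23 s[j]='a': π[23]=0 (border '')
j=24 s[j]='b': π[24]=0 (border '')
j=25 s[j]='c': π[25]=1 (border 'c')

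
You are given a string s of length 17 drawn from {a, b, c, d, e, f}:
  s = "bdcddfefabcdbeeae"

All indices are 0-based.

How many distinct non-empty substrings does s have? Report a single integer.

141

rank | idx | suffix
   0 |   8 | abcdbeeae
   1 |  15 | ae
   2 |   9 | bcdbeeae
   3 |   0 | bdcddfefabcdbeeae
   4 |  12 | beeae
   5 |  10 | cdbeeae
   6 |   2 | cddfefabcdbeeae
   7 |  11 | dbeeae
   8 |   1 | dcddfefabcdbeeae
   9 |   3 | ddfefabcdbeeae
  10 |   4 | dfefabcdbeeae
  11 |  16 | e
  12 |  14 | eae
  13 |  13 | eeae
  14 |   6 | efabcdbeeae
  15 |   7 | fabcdbeeae
  16 |   5 | fefabcdbeeae

SA = [8, 15, 9, 0, 12, 10, 2, 11, 1, 3, 4, 16, 14, 13, 6, 7, 5]
i: (SA[i-1],SA[i]) lcp shared
  1: (8,15) 1 'a'
  2: (15,9) 0 ''
  3: (9,0) 1 'b'
  4: (0,12) 1 'b'
  5: (12,10) 0 ''
  6: (10,2) 2 'cd'
  7: (2,11) 0 ''
  8: (11,1) 1 'd'
  9: (1,3) 1 'd'
  10: (3,4) 1 'd'
  11: (4,16) 0 ''
  12: (16,14) 1 'e'
  13: (14,13) 1 'e'
  14: (13,6) 1 'e'
  15: (6,7) 0 ''
  16: (7,5) 1 'f'

n(n+1)/2 = 17·18/2 = 153
Σ LCP = 0 + 1 + 0 + 1 + 1 + 0 + 2 + 0 + 1 + 1 + 1 + 0 + 1 + 1 + 1 + 0 + 1 = 12
distinct = 153 − 12 = 141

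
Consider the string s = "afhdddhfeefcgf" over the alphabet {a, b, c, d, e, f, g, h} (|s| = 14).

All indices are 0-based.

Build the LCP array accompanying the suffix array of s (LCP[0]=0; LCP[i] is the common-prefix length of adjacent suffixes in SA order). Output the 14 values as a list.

[0, 0, 0, 2, 1, 0, 1, 0, 1, 1, 1, 0, 0, 1]

rank→(start, suffix):
  0 → (0, 'afhdddhfeefcgf')
  1 → (11, 'cgf')
  2 → (3, 'dddhfeefcgf')
  3 → (4, 'ddhfeefcgf')
  4 → (5, 'dhfeefcgf')
  5 → (8, 'eefcgf')
  6 → (9, 'efcgf')
  7 → (13, 'f')
  8 → (10, 'fcgf')
  9 → (7, 'feefcgf')
  10 → (1, 'fhdddhfeefcgf')
  11 → (12, 'gf')
  12 → (2, 'hdddhfeefcgf')
  13 → (6, 'hfeefcgf')

SA = [0, 11, 3, 4, 5, 8, 9, 13, 10, 7, 1, 12, 2, 6]
rank  pair      lcp
   1  s[0:],s[11:]  0  ''
   2  s[11:],s[3:]  0  ''
   3  s[3:],s[4:]  2  'dd'
   4  s[4:],s[5:]  1  'd'
   5  s[5:],s[8:]  0  ''
   6  s[8:],s[9:]  1  'e'
   7  s[9:],s[13:]  0  ''
   8  s[13:],s[10:]  1  'f'
   9  s[10:],s[7:]  1  'f'
  10  s[7:],s[1:]  1  'f'
  11  s[1:],s[12:]  0  ''
  12  s[12:],s[2:]  0  ''
  13  s[2:],s[6:]  1  'h'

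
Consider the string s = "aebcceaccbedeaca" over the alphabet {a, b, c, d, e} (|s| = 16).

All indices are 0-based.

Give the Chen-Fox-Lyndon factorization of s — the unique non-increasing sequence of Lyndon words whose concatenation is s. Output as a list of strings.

emit factor 1: 'aebcce' (i=0, period=6)
emit factor 2: 'accbede' (i=6, period=7)
emit factor 3: 'ac' (i=13, period=2)
emit factor 4: 'a' (i=15, period=1)

["aebcce", "accbede", "ac", "a"]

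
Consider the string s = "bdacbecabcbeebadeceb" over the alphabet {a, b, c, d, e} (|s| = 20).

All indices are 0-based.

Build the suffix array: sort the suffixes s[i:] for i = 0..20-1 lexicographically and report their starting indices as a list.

sorted suffixes:
  #0 SA[0]=7  'abcbeebadeceb'
  #1 SA[1]=2  'acbecabcbeebadeceb'
  #2 SA[2]=14  'adeceb'
  #3 SA[3]=19  'b'
  #4 SA[4]=13  'badeceb'
  #5 SA[5]=8  'bcbeebadeceb'
  #6 SA[6]=0  'bdacbecabcbeebadeceb'
  #7 SA[7]=4  'becabcbeebadeceb'
  #8 SA[8]=10  'beebadeceb'
  #9 SA[9]=6  'cabcbeebadeceb'
  #10 SA[10]=3  'cbecabcbeebadeceb'
  #11 SA[11]=9  'cbeebadeceb'
  #12 SA[12]=17  'ceb'
  #13 SA[13]=1  'dacbecabcbeebadeceb'
  #14 SA[14]=15  'deceb'
  #15 SA[15]=18  'eb'
  #16 SA[16]=12  'ebadeceb'
  #17 SA[17]=5  'ecabcbeebadeceb'
  #18 SA[18]=16  'eceb'
  #19 SA[19]=11  'eebadeceb'

[7, 2, 14, 19, 13, 8, 0, 4, 10, 6, 3, 9, 17, 1, 15, 18, 12, 5, 16, 11]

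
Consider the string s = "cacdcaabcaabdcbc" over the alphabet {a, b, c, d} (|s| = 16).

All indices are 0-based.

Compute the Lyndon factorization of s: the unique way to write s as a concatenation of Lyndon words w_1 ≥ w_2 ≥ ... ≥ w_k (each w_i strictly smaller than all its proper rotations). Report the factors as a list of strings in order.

["c", "acdc", "aabcaabdcbc"]

emit factor 1: 'c' (i=0, period=1)
emit factor 2: 'acdc' (i=1, period=4)
emit factor 3: 'aabcaabdcbc' (i=5, period=11)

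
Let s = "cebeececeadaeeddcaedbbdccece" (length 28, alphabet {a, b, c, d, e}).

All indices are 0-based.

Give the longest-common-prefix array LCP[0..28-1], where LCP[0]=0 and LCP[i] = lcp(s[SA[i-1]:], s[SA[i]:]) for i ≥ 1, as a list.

[0, 1, 2, 0, 1, 1, 0, 1, 1, 2, 2, 2, 4, 0, 1, 1, 2, 1, 0, 1, 1, 1, 3, 3, 1, 2, 1, 2]

sorted suffixes:
  #0 SA[0]=9  'adaeeddcaedbbdccece'
  #1 SA[1]=17  'aedbbdccece'
  #2 SA[2]=11  'aeeddcaedbbdccece'
  #3 SA[3]=20  'bbdccece'
  #4 SA[4]=21  'bdccece'
  #5 SA[5]=2  'beececeadaeeddcaedbbdccece'
  #6 SA[6]=16  'caedbbdccece'
  #7 SA[7]=23  'ccece'
  #8 SA[8]=26  'ce'
  #9 SA[9]=7  'ceadaeeddcaedbbdccece'
  #10 SA[10]=0  'cebeececeadaeeddcaedbbdccece'
  #11 SA[11]=24  'cece'
  #12 SA[12]=5  'ceceadaeeddcaedbbdccece'
  #13 SA[13]=10  'daeeddcaedbbdccece'
  #14 SA[14]=19  'dbbdccece'
  #15 SA[15]=15  'dcaedbbdccece'
  #16 SA[16]=22  'dccece'
  #17 SA[17]=14  'ddcaedbbdccece'
  #18 SA[18]=27  'e'
  #19 SA[19]=8  'eadaeeddcaedbbdccece'
  #20 SA[20]=1  'ebeececeadaeeddcaedbbdccece'
  #21 SA[21]=25  'ece'
  #22 SA[22]=6  'eceadaeeddcaedbbdccece'
  #23 SA[23]=4  'ececeadaeeddcaedbbdccece'
  #24 SA[24]=18  'edbbdccece'
  #25 SA[25]=13  'eddcaedbbdccece'
  #26 SA[26]=3  'eececeadaeeddcaedbbdccece'
  #27 SA[27]=12  'eeddcaedbbdccece'

SA = [9, 17, 11, 20, 21, 2, 16, 23, 26, 7, 0, 24, 5, 10, 19, 15, 22, 14, 27, 8, 1, 25, 6, 4, 18, 13, 3, 12]
[i] adj suffixes → lcp
  [1] 9/17 → 1 ('a')
  [2] 17/11 → 2 ('ae')
  [3] 11/20 → 0 ('')
  [4] 20/21 → 1 ('b')
  [5] 21/2 → 1 ('b')
  [6] 2/16 → 0 ('')
  [7] 16/23 → 1 ('c')
  [8] 23/26 → 1 ('c')
  [9] 26/7 → 2 ('ce')
  [10] 7/0 → 2 ('ce')
  [11] 0/24 → 2 ('ce')
  [12] 24/5 → 4 ('cece')
  [13] 5/10 → 0 ('')
  [14] 10/19 → 1 ('d')
  [15] 19/15 → 1 ('d')
  [16] 15/22 → 2 ('dc')
  [17] 22/14 → 1 ('d')
  [18] 14/27 → 0 ('')
  [19] 27/8 → 1 ('e')
  [20] 8/1 → 1 ('e')
  [21] 1/25 → 1 ('e')
  [22] 25/6 → 3 ('ece')
  [23] 6/4 → 3 ('ece')
  [24] 4/18 → 1 ('e')
  [25] 18/13 → 2 ('ed')
  [26] 13/3 → 1 ('e')
  [27] 3/12 → 2 ('ee')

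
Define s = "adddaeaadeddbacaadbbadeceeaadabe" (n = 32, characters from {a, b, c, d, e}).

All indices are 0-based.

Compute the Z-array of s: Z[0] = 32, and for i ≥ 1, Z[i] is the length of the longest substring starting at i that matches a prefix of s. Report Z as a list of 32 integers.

[32, 0, 0, 0, 1, 0, 1, 2, 0, 0, 0, 0, 0, 1, 0, 1, 2, 0, 0, 0, 2, 0, 0, 0, 0, 0, 1, 2, 0, 1, 0, 0]

Z[0]=32
i=1: outside box; Z[1]=0
i=2: outside box; Z[2]=0
i=3: outside box; Z[3]=0
i=4: outside box; Z[4]=1 scan→box=[4,5)
i=5: outside box; Z[5]=0
i=6: outside box; Z[6]=1 scan→box=[6,7)
i=7: outside box; Z[7]=2 scan→box=[7,9)
i=8: min(r-i=1, Z[1]=0)=0; Z[8]=0
i=9: outside box; Z[9]=0
i=10: outside box; Z[10]=0
i=11: outside box; Z[11]=0
i=12: outside box; Z[12]=0
i=13: outside box; Z[13]=1 scan→box=[13,14)
i=14: outside box; Z[14]=0
i=15: outside box; Z[15]=1 scan→box=[15,16)
i=16: outside box; Z[16]=2 scan→box=[16,18)
i=17: min(r-i=1, Z[1]=0)=0; Z[17]=0
i=18: outside box; Z[18]=0
i=19: outside box; Z[19]=0
i=20: outside box; Z[20]=2 scan→box=[20,22)
i=21: min(r-i=1, Z[1]=0)=0; Z[21]=0
i=22: outside box; Z[22]=0
i=23: outside box; Z[23]=0
i=24: outside box; Z[24]=0
i=25: outside box; Z[25]=0
i=26: outside box; Z[26]=1 scan→box=[26,27)
i=27: outside box; Z[27]=2 scan→box=[27,29)
i=28: min(r-i=1, Z[1]=0)=0; Z[28]=0
i=29: outside box; Z[29]=1 scan→box=[29,30)
i=30: outside box; Z[30]=0
i=31: outside box; Z[31]=0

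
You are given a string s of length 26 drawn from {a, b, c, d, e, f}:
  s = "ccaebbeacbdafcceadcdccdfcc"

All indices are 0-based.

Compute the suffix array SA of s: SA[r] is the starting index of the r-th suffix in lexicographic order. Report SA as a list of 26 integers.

[7, 16, 2, 11, 4, 9, 5, 25, 1, 8, 24, 0, 20, 13, 18, 21, 14, 10, 19, 17, 22, 6, 15, 3, 23, 12]

rank→(start, suffix):
  0 → (7, 'acbdafcceadcdccdfcc')
  1 → (16, 'adcdccdfcc')
  2 → (2, 'aebbeacbdafcceadcdccdfcc')
  3 → (11, 'afcceadcdccdfcc')
  4 → (4, 'bbeacbdafcceadcdccdfcc')
  5 → (9, 'bdafcceadcdccdfcc')
  6 → (5, 'beacbdafcceadcdccdfcc')
  7 → (25, 'c')
  8 → (1, 'caebbeacbdafcceadcdccdfcc')
  9 → (8, 'cbdafcceadcdccdfcc')
  10 → (24, 'cc')
  11 → (0, 'ccaebbeacbdafcceadcdccdfcc')
  12 → (20, 'ccdfcc')
  13 → (13, 'cceadcdccdfcc')
  14 → (18, 'cdccdfcc')
  15 → (21, 'cdfcc')
  16 → (14, 'ceadcdccdfcc')
  17 → (10, 'dafcceadcdccdfcc')
  18 → (19, 'dccdfcc')
  19 → (17, 'dcdccdfcc')
  20 → (22, 'dfcc')
  21 → (6, 'eacbdafcceadcdccdfcc')
  22 → (15, 'eadcdccdfcc')
  23 → (3, 'ebbeacbdafcceadcdccdfcc')
  24 → (23, 'fcc')
  25 → (12, 'fcceadcdccdfcc')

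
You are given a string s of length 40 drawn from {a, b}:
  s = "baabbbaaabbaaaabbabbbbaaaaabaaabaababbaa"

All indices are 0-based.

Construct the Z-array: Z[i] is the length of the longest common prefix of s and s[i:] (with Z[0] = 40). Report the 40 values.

Z[0]=40
i=1: outside box; Z[1]=0
i=2: outside box; Z[2]=0
i=3: outside box; Z[3]=1 extend→box=[3,4)
i=4: outside box; Z[4]=1 extend→box=[4,5)
i=5: outside box; Z[5]=3 extend→box=[5,8)
i=6: min(r-i=2, Z[1]=0)=0; Z[6]=0
i=7: min(r-i=1, Z[2]=0)=0; Z[7]=0
i=8: outside box; Z[8]=0
i=9: outside box; Z[9]=1 extend→box=[9,10)
i=10: outside box; Z[10]=3 extend→box=[10,13)
i=11: min(r-i=2, Z[1]=0)=0; Z[11]=0
i=12: min(r-i=1, Z[2]=0)=0; Z[12]=0
i=13: outside box; Z[13]=0
i=14: outside box; Z[14]=0
i=15: outside box; Z[15]=1 extend→box=[15,16)
i=16: outside box; Z[16]=2 extend→box=[16,18)
i=17: min(r-i=1, Z[1]=0)=0; Z[17]=0
i=18: outside box; Z[18]=1 extend→box=[18,19)
i=19: outside box; Z[19]=1 extend→box=[19,20)
i=20: outside box; Z[20]=1 extend→box=[20,21)
i=21: outside box; Z[21]=3 extend→box=[21,24)
i=22: min(r-i=2, Z[1]=0)=0; Z[22]=0
i=23: min(r-i=1, Z[2]=0)=0; Z[23]=0
i=24: outside box; Z[24]=0
i=25: outside box; Z[25]=0
i=26: outside box; Z[26]=0
i=27: outside box; Z[27]=3 extend→box=[27,30)
i=28: min(r-i=2, Z[1]=0)=0; Z[28]=0
i=29: min(r-i=1, Z[2]=0)=0; Z[29]=0
i=30: outside box; Z[30]=0
i=31: outside box; Z[31]=4 extend→box=[31,35)
i=32: min(r-i=3, Z[1]=0)=0; Z[32]=0
i=33: min(r-i=2, Z[2]=0)=0; Z[33]=0
i=34: min(r-i=1, Z[3]=1)=1; Z[34]=2 extend→box=[34,36)
i=35: min(r-i=1, Z[1]=0)=0; Z[35]=0
i=36: outside box; Z[36]=1 extend→box=[36,37)
i=37: outside box; Z[37]=3 extend→box=[37,40)
i=38: min(r-i=2, Z[1]=0)=0; Z[38]=0
i=39: min(r-i=1, Z[2]=0)=0; Z[39]=0

[40, 0, 0, 1, 1, 3, 0, 0, 0, 1, 3, 0, 0, 0, 0, 1, 2, 0, 1, 1, 1, 3, 0, 0, 0, 0, 0, 3, 0, 0, 0, 4, 0, 0, 2, 0, 1, 3, 0, 0]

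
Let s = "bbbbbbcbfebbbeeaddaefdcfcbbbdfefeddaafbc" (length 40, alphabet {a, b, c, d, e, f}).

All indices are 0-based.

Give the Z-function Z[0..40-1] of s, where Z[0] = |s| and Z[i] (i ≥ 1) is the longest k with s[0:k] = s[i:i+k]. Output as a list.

Z[0]=40
i=1: i≥r, start 0; Z[1]=5 grow→box=[1,6)
i=2: min(r-i=4, Z[1]=5)=4; Z[2]=4
i=3: min(r-i=3, Z[2]=4)=3; Z[3]=3
i=4: min(r-i=2, Z[3]=3)=2; Z[4]=2
i=5: min(r-i=1, Z[4]=2)=1; Z[5]=1
i=6: i≥r, start 0; Z[6]=0
i=7: i≥r, start 0; Z[7]=1 grow→box=[7,8)
i=8: i≥r, start 0; Z[8]=0
i=9: i≥r, start 0; Z[9]=0
i=10: i≥r, start 0; Z[10]=3 grow→box=[10,13)
i=11: min(r-i=2, Z[1]=5)=2; Z[11]=2
i=12: min(r-i=1, Z[2]=4)=1; Z[12]=1
i=13: i≥r, start 0; Z[13]=0
i=14: i≥r, start 0; Z[14]=0
i=15: i≥r, start 0; Z[15]=0
i=16: i≥r, start 0; Z[16]=0
i=17: i≥r, start 0; Z[17]=0
i=18: i≥r, start 0; Z[18]=0
i=19: i≥r, start 0; Z[19]=0
i=20: i≥r, start 0; Z[20]=0
i=21: i≥r, start 0; Z[21]=0
i=22: i≥r, start 0; Z[22]=0
i=23: i≥r, start 0; Z[23]=0
i=24: i≥r, start 0; Z[24]=0
i=25: i≥r, start 0; Z[25]=3 grow→box=[25,28)
i=26: min(r-i=2, Z[1]=5)=2; Z[26]=2
i=27: min(r-i=1, Z[2]=4)=1; Z[27]=1
i=28: i≥r, start 0; Z[28]=0
i=29: i≥r, start 0; Z[29]=0
i=30: i≥r, start 0; Z[30]=0
i=31: i≥r, start 0; Z[31]=0
i=32: i≥r, start 0; Z[32]=0
i=33: i≥r, start 0; Z[33]=0
i=34: i≥r, start 0; Z[34]=0
i=35: i≥r, start 0; Z[35]=0
i=36: i≥r, start 0; Z[36]=0
i=37: i≥r, start 0; Z[37]=0
i=38: i≥r, start 0; Z[38]=1 grow→box=[38,39)
i=39: i≥r, start 0; Z[39]=0

[40, 5, 4, 3, 2, 1, 0, 1, 0, 0, 3, 2, 1, 0, 0, 0, 0, 0, 0, 0, 0, 0, 0, 0, 0, 3, 2, 1, 0, 0, 0, 0, 0, 0, 0, 0, 0, 0, 1, 0]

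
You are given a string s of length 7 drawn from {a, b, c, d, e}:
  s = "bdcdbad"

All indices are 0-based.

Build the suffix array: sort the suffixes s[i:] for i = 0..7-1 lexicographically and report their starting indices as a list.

sorted suffixes:
  #0 SA[0]=5  'ad'
  #1 SA[1]=4  'bad'
  #2 SA[2]=0  'bdcdbad'
  #3 SA[3]=2  'cdbad'
  #4 SA[4]=6  'd'
  #5 SA[5]=3  'dbad'
  #6 SA[6]=1  'dcdbad'

[5, 4, 0, 2, 6, 3, 1]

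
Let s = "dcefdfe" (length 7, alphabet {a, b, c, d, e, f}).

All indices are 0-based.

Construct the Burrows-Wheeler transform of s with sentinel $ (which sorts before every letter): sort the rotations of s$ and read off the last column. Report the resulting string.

rank  rotation  last
    0  $dcefdfe  e
    1  cefdfe$d  d
    2  dcefdfe$  $
    3  dfe$dcef  f
    4  e$dcefdf  f
    5  efdfe$dc  c
    6  fdfe$dce  e
    7  fe$dcefd  d

ed$ffced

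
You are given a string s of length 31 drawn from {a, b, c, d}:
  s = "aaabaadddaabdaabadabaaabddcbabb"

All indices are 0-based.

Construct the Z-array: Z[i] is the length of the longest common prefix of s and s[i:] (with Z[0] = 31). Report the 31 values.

[31, 2, 1, 0, 2, 1, 0, 0, 0, 2, 1, 0, 0, 2, 1, 0, 1, 0, 1, 0, 4, 2, 1, 0, 0, 0, 0, 0, 1, 0, 0]

Z[0]=31
i=1: outside box; Z[1]=2 grow→box=[1,3)
i=2: min(r-i=1, Z[1]=2)=1; Z[2]=1
i=3: outside box; Z[3]=0
i=4: outside box; Z[4]=2 grow→box=[4,6)
i=5: min(r-i=1, Z[1]=2)=1; Z[5]=1
i=6: outside box; Z[6]=0
i=7: outside box; Z[7]=0
i=8: outside box; Z[8]=0
i=9: outside box; Z[9]=2 grow→box=[9,11)
i=10: min(r-i=1, Z[1]=2)=1; Z[10]=1
i=11: outside box; Z[11]=0
i=12: outside box; Z[12]=0
i=13: outside box; Z[13]=2 grow→box=[13,15)
i=14: min(r-i=1, Z[1]=2)=1; Z[14]=1
i=15: outside box; Z[15]=0
i=16: outside box; Z[16]=1 grow→box=[16,17)
i=17: outside box; Z[17]=0
i=18: outside box; Z[18]=1 grow→box=[18,19)
i=19: outside box; Z[19]=0
i=20: outside box; Z[20]=4 grow→box=[20,24)
i=21: min(r-i=3, Z[1]=2)=2; Z[21]=2
i=22: min(r-i=2, Z[2]=1)=1; Z[22]=1
i=23: min(r-i=1, Z[3]=0)=0; Z[23]=0
i=24: outside box; Z[24]=0
i=25: outside box; Z[25]=0
i=26: outside box; Z[26]=0
i=27: outside box; Z[27]=0
i=28: outside box; Z[28]=1 grow→box=[28,29)
i=29: outside box; Z[29]=0
i=30: outside box; Z[30]=0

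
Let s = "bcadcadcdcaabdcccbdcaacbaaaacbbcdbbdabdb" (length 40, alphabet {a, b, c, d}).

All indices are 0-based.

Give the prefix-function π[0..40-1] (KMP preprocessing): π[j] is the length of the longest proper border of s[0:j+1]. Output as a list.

π[0] = 0
j=1 s[j]='c': π[1]=0 (border '')
j=2 s[j]='a': π[2]=0 (border '')
j=3 s[j]='d': π[3]=0 (border '')
j=4 s[j]='c': π[4]=0 (border '')
j=5 s[j]='a': π[5]=0 (border '')
j=6 s[j]='d': π[6]=0 (border '')
j=7 s[j]='c': π[7]=0 (border '')
j=8 s[j]='d': π[8]=0 (border '')
j=9 s[j]='c': π[9]=0 (border '')
j=10 s[j]='a': π[10]=0 (border '')
j=11 s[j]='a': π[11]=0 (border '')
j=12 s[j]='b': π[12]=1 (border 'b')
j=13 s[j]='d': k: 1→0; π[13]=0 (border '')
j=14 s[j]='c': π[14]=0 (border '')
j=15 s[j]='c': π[15]=0 (border '')
j=16 s[j]='c': π[16]=0 (border '')
j=17 s[j]='b': π[17]=1 (border 'b')
j=18 s[j]='d': k: 1→0; π[18]=0 (border '')
j=19 s[j]='c': π[19]=0 (border '')
j=20 s[j]='a': π[20]=0 (border '')
j=21 s[j]='a': π[21]=0 (border '')
j=22 s[j]='c': π[22]=0 (border '')
j=23 s[j]='b': π[23]=1 (border 'b')
j=24 s[j]='a': k: 1→0; π[24]=0 (border '')
j=25 s[j]='a': π[25]=0 (border '')
j=26 s[j]='a': π[26]=0 (border '')
j=27 s[j]='a': π[27]=0 (border '')
j=28 s[j]='c': π[28]=0 (border '')
j=29 s[j]='b': π[29]=1 (border 'b')
j=30 s[j]='b': k: 1→0; π[30]=1 (border 'b')
j=31 s[j]='c': π[31]=2 (border 'bc')
j=32 s[j]='d': k: 2→0; π[32]=0 (border '')
j=33 s[j]='b': π[33]=1 (border 'b')
j=34 s[j]='b': k: 1→0; π[34]=1 (border 'b')
j=35 s[j]='d': k: 1→0; π[35]=0 (border '')
j=36 s[j]='a': π[36]=0 (border '')
j=37 s[j]='b': π[37]=1 (border 'b')
j=38 s[j]='d': k: 1→0; π[38]=0 (border '')
j=39 s[j]='b': π[39]=1 (border 'b')

[0, 0, 0, 0, 0, 0, 0, 0, 0, 0, 0, 0, 1, 0, 0, 0, 0, 1, 0, 0, 0, 0, 0, 1, 0, 0, 0, 0, 0, 1, 1, 2, 0, 1, 1, 0, 0, 1, 0, 1]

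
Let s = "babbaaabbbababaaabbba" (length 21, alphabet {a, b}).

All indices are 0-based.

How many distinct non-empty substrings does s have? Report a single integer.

sorted suffixes:
  #0 SA[0]=20  'a'
  #1 SA[1]=14  'aaabbba'
  #2 SA[2]=4  'aaabbbababaaabbba'
  #3 SA[3]=15  'aabbba'
  #4 SA[4]=5  'aabbbababaaabbba'
  #5 SA[5]=12  'abaaabbba'
  #6 SA[6]=10  'ababaaabbba'
  #7 SA[7]=1  'abbaaabbbababaaabbba'
  #8 SA[8]=16  'abbba'
  #9 SA[9]=6  'abbbababaaabbba'
  #10 SA[10]=19  'ba'
  #11 SA[11]=13  'baaabbba'
  #12 SA[12]=3  'baaabbbababaaabbba'
  #13 SA[13]=11  'babaaabbba'
  #14 SA[14]=9  'bababaaabbba'
  #15 SA[15]=0  'babbaaabbbababaaabbba'
  #16 SA[16]=18  'bba'
  #17 SA[17]=2  'bbaaabbbababaaabbba'
  #18 SA[18]=8  'bbababaaabbba'
  #19 SA[19]=17  'bbba'
  #20 SA[20]=7  'bbbababaaabbba'

SA = [20, 14, 4, 15, 5, 12, 10, 1, 16, 6, 19, 13, 3, 11, 9, 0, 18, 2, 8, 17, 7]
[i] adj suffixes → lcp
  [1] 20/14 → 1 ('a')
  [2] 14/4 → 7 ('aaabbba')
  [3] 4/15 → 2 ('aa')
  [4] 15/5 → 6 ('aabbba')
  [5] 5/12 → 1 ('a')
  [6] 12/10 → 3 ('aba')
  [7] 10/1 → 2 ('ab')
  [8] 1/16 → 3 ('abb')
  [9] 16/6 → 5 ('abbba')
  [10] 6/19 → 0 ('')
  [11] 19/13 → 2 ('ba')
  [12] 13/3 → 8 ('baaabbba')
  [13] 3/11 → 2 ('ba')
  [14] 11/9 → 4 ('baba')
  [15] 9/0 → 3 ('bab')
  [16] 0/18 → 1 ('b')
  [17] 18/2 → 3 ('bba')
  [18] 2/8 → 3 ('bba')
  [19] 8/17 → 2 ('bb')
  [20] 17/7 → 4 ('bbba')

n(n+1)/2 = 21·22/2 = 231
Σ LCP = 0 + 1 + 7 + 2 + 6 + 1 + 3 + 2 + 3 + 5 + 0 + 2 + 8 + 2 + 4 + 3 + 1 + 3 + 3 + 2 + 4 = 62
distinct = 231 − 62 = 169

169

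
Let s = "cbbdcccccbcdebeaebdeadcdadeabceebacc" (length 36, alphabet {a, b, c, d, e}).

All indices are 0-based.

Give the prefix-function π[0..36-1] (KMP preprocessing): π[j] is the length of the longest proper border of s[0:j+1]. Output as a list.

π[0] = 0
j=1 s[j]='b': π[1]=0 (border '')
j=2 s[j]='b': π[2]=0 (border '')
j=3 s[j]='d': π[3]=0 (border '')
j=4 s[j]='c': π[4]=1 (border 'c')
j=5 s[j]='c': k: 1→0; π[5]=1 (border 'c')
j=6 s[j]='c': k: 1→0; π[6]=1 (border 'c')
j=7 s[j]='c': k: 1→0; π[7]=1 (border 'c')
j=8 s[j]='c': k: 1→0; π[8]=1 (border 'c')
j=9 s[j]='b': π[9]=2 (border 'cb')
j=10 s[j]='c': k: 2→0; π[10]=1 (border 'c')
j=11 s[j]='d': k: 1→0; π[11]=0 (border '')
j=12 s[j]='e': π[12]=0 (border '')
j=13 s[j]='b': π[13]=0 (border '')
j=14 s[j]='e': π[14]=0 (border '')
j=15 s[j]='a': π[15]=0 (border '')
j=16 s[j]='e': π[16]=0 (border '')
j=17 s[j]='b': π[17]=0 (border '')
j=18 s[j]='d': π[18]=0 (border '')
j=19 s[j]='e': π[19]=0 (border '')
j=20 s[j]='a': π[20]=0 (border '')
j=21 s[j]='d': π[21]=0 (border '')
j=22 s[j]='c': π[22]=1 (border 'c')
j=23 s[j]='d': k: 1→0; π[23]=0 (border '')
j=24 s[j]='a': π[24]=0 (border '')
j=25 s[j]='d': π[25]=0 (border '')
j=26 s[j]='e': π[26]=0 (border '')
j=27 s[j]='a': π[27]=0 (border '')
j=28 s[j]='b': π[28]=0 (border '')
j=29 s[j]='c': π[29]=1 (border 'c')
j=30 s[j]='e': k: 1→0; π[30]=0 (border '')
j=31 s[j]='e': π[31]=0 (border '')
j=32 s[j]='b': π[32]=0 (border '')
j=33 s[j]='a': π[33]=0 (border '')
j=34 s[j]='c': π[34]=1 (border 'c')
j=35 s[j]='c': k: 1→0; π[35]=1 (border 'c')

[0, 0, 0, 0, 1, 1, 1, 1, 1, 2, 1, 0, 0, 0, 0, 0, 0, 0, 0, 0, 0, 0, 1, 0, 0, 0, 0, 0, 0, 1, 0, 0, 0, 0, 1, 1]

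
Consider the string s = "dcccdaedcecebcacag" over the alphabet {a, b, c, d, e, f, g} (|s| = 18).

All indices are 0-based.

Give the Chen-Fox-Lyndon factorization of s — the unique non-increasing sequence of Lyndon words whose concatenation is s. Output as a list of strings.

emit factor 1: 'd' (i=0, period=1)
emit factor 2: 'cccd' (i=1, period=4)
emit factor 3: 'aedcecebc' (i=5, period=9)
emit factor 4: 'acag' (i=14, period=4)

["d", "cccd", "aedcecebc", "acag"]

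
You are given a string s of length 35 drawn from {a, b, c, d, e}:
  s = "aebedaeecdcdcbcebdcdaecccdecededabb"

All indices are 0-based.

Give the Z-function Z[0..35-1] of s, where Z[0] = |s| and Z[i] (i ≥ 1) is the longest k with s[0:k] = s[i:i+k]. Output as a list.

[35, 0, 0, 0, 0, 2, 0, 0, 0, 0, 0, 0, 0, 0, 0, 0, 0, 0, 0, 0, 2, 0, 0, 0, 0, 0, 0, 0, 0, 0, 0, 0, 1, 0, 0]

Z[0]=35
i=1: fresh scan; Z[1]=0
i=2: fresh scan; Z[2]=0
i=3: fresh scan; Z[3]=0
i=4: fresh scan; Z[4]=0
i=5: fresh scan; Z[5]=2 extend→box=[5,7)
i=6: min(r-i=1, Z[1]=0)=0; Z[6]=0
i=7: fresh scan; Z[7]=0
i=8: fresh scan; Z[8]=0
i=9: fresh scan; Z[9]=0
i=10: fresh scan; Z[10]=0
i=11: fresh scan; Z[11]=0
i=12: fresh scan; Z[12]=0
i=13: fresh scan; Z[13]=0
i=14: fresh scan; Z[14]=0
i=15: fresh scan; Z[15]=0
i=16: fresh scan; Z[16]=0
i=17: fresh scan; Z[17]=0
i=18: fresh scan; Z[18]=0
i=19: fresh scan; Z[19]=0
i=20: fresh scan; Z[20]=2 extend→box=[20,22)
i=21: min(r-i=1, Z[1]=0)=0; Z[21]=0
i=22: fresh scan; Z[22]=0
i=23: fresh scan; Z[23]=0
i=24: fresh scan; Z[24]=0
i=25: fresh scan; Z[25]=0
i=26: fresh scan; Z[26]=0
i=27: fresh scan; Z[27]=0
i=28: fresh scan; Z[28]=0
i=29: fresh scan; Z[29]=0
i=30: fresh scan; Z[30]=0
i=31: fresh scan; Z[31]=0
i=32: fresh scan; Z[32]=1 extend→box=[32,33)
i=33: fresh scan; Z[33]=0
i=34: fresh scan; Z[34]=0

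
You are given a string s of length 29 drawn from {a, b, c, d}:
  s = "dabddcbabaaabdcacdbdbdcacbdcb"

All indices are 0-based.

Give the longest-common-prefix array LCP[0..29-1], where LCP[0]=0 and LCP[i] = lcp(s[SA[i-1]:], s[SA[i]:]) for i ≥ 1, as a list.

rank | idx | suffix
   0 |   9 | aaabdcacdbdbdcacbdcb
   1 |  10 | aabdcacdbdbdcacbdcb
   2 |   7 | abaaabdcacdbdbdcacbdcb
   3 |  11 | abdcacdbdbdcacbdcb
   4 |   1 | abddcbabaaabdcacdbdbdcacbdcb
   5 |  23 | acbdcb
   6 |  15 | acdbdbdcacbdcb
   7 |  28 | b
   8 |   8 | baaabdcacdbdbdcacbdcb
   9 |   6 | babaaabdcacdbdbdcacbdcb
  10 |  18 | bdbdcacbdcb
  11 |  20 | bdcacbdcb
  12 |  12 | bdcacdbdbdcacbdcb
  13 |  25 | bdcb
  14 |   2 | bddcbabaaabdcacdbdbdcacbdcb
  15 |  22 | cacbdcb
  16 |  14 | cacdbdbdcacbdcb
  17 |  27 | cb
  18 |   5 | cbabaaabdcacdbdbdcacbdcb
  19 |  24 | cbdcb
  20 |  16 | cdbdbdcacbdcb
  21 |   0 | dabddcbabaaabdcacdbdbdcacbdcb
  22 |  17 | dbdbdcacbdcb
  23 |  19 | dbdcacbdcb
  24 |  21 | dcacbdcb
  25 |  13 | dcacdbdbdcacbdcb
  26 |  26 | dcb
  27 |   4 | dcbabaaabdcacdbdbdcacbdcb
  28 |   3 | ddcbabaaabdcacdbdbdcacbdcb

SA = [9, 10, 7, 11, 1, 23, 15, 28, 8, 6, 18, 20, 12, 25, 2, 22, 14, 27, 5, 24, 16, 0, 17, 19, 21, 13, 26, 4, 3]
[i] adj suffixes → lcp
  [1] 9/10 → 2 ('aa')
  [2] 10/7 → 1 ('a')
  [3] 7/11 → 2 ('ab')
  [4] 11/1 → 3 ('abd')
  [5] 1/23 → 1 ('a')
  [6] 23/15 → 2 ('ac')
  [7] 15/28 → 0 ('')
  [8] 28/8 → 1 ('b')
  [9] 8/6 → 2 ('ba')
  [10] 6/18 → 1 ('b')
  [11] 18/20 → 2 ('bd')
  [12] 20/12 → 5 ('bdcac')
  [13] 12/25 → 3 ('bdc')
  [14] 25/2 → 2 ('bd')
  [15] 2/22 → 0 ('')
  [16] 22/14 → 3 ('cac')
  [17] 14/27 → 1 ('c')
  [18] 27/5 → 2 ('cb')
  [19] 5/24 → 2 ('cb')
  [20] 24/16 → 1 ('c')
  [21] 16/0 → 0 ('')
  [22] 0/17 → 1 ('d')
  [23] 17/19 → 3 ('dbd')
  [24] 19/21 → 1 ('d')
  [25] 21/13 → 4 ('dcac')
  [26] 13/26 → 2 ('dc')
  [27] 26/4 → 3 ('dcb')
  [28] 4/3 → 1 ('d')

[0, 2, 1, 2, 3, 1, 2, 0, 1, 2, 1, 2, 5, 3, 2, 0, 3, 1, 2, 2, 1, 0, 1, 3, 1, 4, 2, 3, 1]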